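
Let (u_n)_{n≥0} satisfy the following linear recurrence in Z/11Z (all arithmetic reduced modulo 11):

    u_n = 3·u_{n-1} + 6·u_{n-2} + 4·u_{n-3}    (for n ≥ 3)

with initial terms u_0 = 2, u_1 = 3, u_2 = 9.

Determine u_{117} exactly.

4

u_3 = 3·9 + 6·3 + 4·2 = 9
u_4 = 3·9 + 6·9 + 4·3 = 5
u_5 = 3·5 + 6·9 + 4·9 = 6
u_6 = 3·6 + 6·5 + 4·9 = 7
u_7 = 3·7 + 6·6 + 4·5 = 0
u_8 = 3·0 + 6·7 + 4·6 = 0
u_9 = 3·0 + 6·0 + 4·7 = 6
u_10 = 3·6 + 6·0 + 4·0 = 7
u_11 = 3·7 + 6·6 + 4·0 = 2
u_12 = 3·2 + 6·7 + 4·6 = 6
u_13 = 3·6 + 6·2 + 4·7 = 3
u_14 = 3·3 + 6·6 + 4·2 = 9
u_15 = 3·9 + 6·3 + 4·6 = 3
u_16 = 3·3 + 6·9 + 4·3 = 9
u_17 = 3·9 + 6·3 + 4·9 = 4
u_18 = 3·4 + 6·9 + 4·3 = 1
u_19 = 3·1 + 6·4 + 4·9 = 8
u_20 = 3·8 + 6·1 + 4·4 = 2
u_21 = 3·2 + 6·8 + 4·1 = 3
u_22 = 3·3 + 6·2 + 4·8 = 9
(u_20, u_21, u_22) = (2, 3, 9) = (u_0, u_1, u_2), so the sequence has period 20.
117 ≡ 17 (mod 20), hence u_117 = u_17 = 4.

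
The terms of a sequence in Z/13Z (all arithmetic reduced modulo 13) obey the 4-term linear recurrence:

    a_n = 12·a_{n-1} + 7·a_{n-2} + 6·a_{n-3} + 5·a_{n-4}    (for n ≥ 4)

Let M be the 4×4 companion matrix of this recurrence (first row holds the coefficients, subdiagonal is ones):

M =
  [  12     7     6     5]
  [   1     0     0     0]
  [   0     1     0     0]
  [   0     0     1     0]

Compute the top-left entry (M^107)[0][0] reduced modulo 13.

1

(M^107)[0][0] is the top entry after applying M 107 times to the unit state (1, 0, 0, 0). Equivalently it is h_{110} for the auxiliary sequence (h_n) obeying the same recurrence with h_3 = 1 and h_i = 0 for 0 ≤ i < 3:
h_4 = 12·1 + 7·0 + 6·0 + 5·0 = 12
h_5 = 12·12 + 7·1 + 6·0 + 5·0 = 8
h_6 = 12·8 + 7·12 + 6·1 + 5·0 = 4
h_7 = 12·4 + 7·8 + 6·12 + 5·1 = 12
h_8 = 12·12 + 7·4 + 6·8 + 5·12 = 7
h_9 = 12·7 + 7·12 + 6·4 + 5·8 = 11
h_10 = 12·11 + 7·7 + 6·12 + 5·4 = 0
h_11 = 12·0 + 7·11 + 6·7 + 5·12 = 10
h_12 = 12·10 + 7·0 + 6·11 + 5·7 = 0
h_13 = 12·0 + 7·10 + 6·0 + 5·11 = 8
h_14 = 12·8 + 7·0 + 6·10 + 5·0 = 0
h_15 = 12·0 + 7·8 + 6·0 + 5·10 = 2
h_16 = 12·2 + 7·0 + 6·8 + 5·0 = 7
h_17 = 12·7 + 7·2 + 6·0 + 5·8 = 8
h_18 = 12·8 + 7·7 + 6·2 + 5·0 = 1
h_19 = 12·1 + 7·8 + 6·7 + 5·2 = 3
h_20 = 12·3 + 7·1 + 6·8 + 5·7 = 9
h_21 = 12·9 + 7·3 + 6·1 + 5·8 = 6
h_22 = 12·6 + 7·9 + 6·3 + 5·1 = 2
h_23 = 12·2 + 7·6 + 6·9 + 5·3 = 5
h_24 = 12·5 + 7·2 + 6·6 + 5·9 = 12
h_25 = 12·12 + 7·5 + 6·2 + 5·6 = 0
h_26 = 12·0 + 7·12 + 6·5 + 5·2 = 7
h_27 = 12·7 + 7·0 + 6·12 + 5·5 = 12
h_28 = 12·12 + 7·7 + 6·0 + 5·12 = 6
h_29 = 12·6 + 7·12 + 6·7 + 5·0 = 3
h_30 = 12·3 + 7·6 + 6·12 + 5·7 = 3
h_31 = 12·3 + 7·3 + 6·6 + 5·12 = 10
h_32 = 12·10 + 7·3 + 6·3 + 5·6 = 7
h_33 = 12·7 + 7·10 + 6·3 + 5·3 = 5
h_34 = 12·5 + 7·7 + 6·10 + 5·3 = 2
h_35 = 12·2 + 7·5 + 6·7 + 5·10 = 8
h_36 = 12·8 + 7·2 + 6·5 + 5·7 = 6
h_37 = 12·6 + 7·8 + 6·2 + 5·5 = 9
h_38 = 12·9 + 7·6 + 6·8 + 5·2 = 0
h_39 = 12·0 + 7·9 + 6·6 + 5·8 = 9
h_40 = 12·9 + 7·0 + 6·9 + 5·6 = 10
h_41 = 12·10 + 7·9 + 6·0 + 5·9 = 7
h_42 = 12·7 + 7·10 + 6·9 + 5·0 = 0
h_43 = 12·0 + 7·7 + 6·10 + 5·9 = 11
h_44 = 12·11 + 7·0 + 6·7 + 5·10 = 3
h_45 = 12·3 + 7·11 + 6·0 + 5·7 = 5
h_46 = 12·5 + 7·3 + 6·11 + 5·0 = 4
h_47 = 12·4 + 7·5 + 6·3 + 5·11 = 0
h_48 = 12·0 + 7·4 + 6·5 + 5·3 = 8
h_49 = 12·8 + 7·0 + 6·4 + 5·5 = 2
h_50 = 12·2 + 7·8 + 6·0 + 5·4 = 9
h_51 = 12·9 + 7·2 + 6·8 + 5·0 = 1
h_52 = 12·1 + 7·9 + 6·2 + 5·8 = 10
h_53 = 12·10 + 7·1 + 6·9 + 5·2 = 9
h_54 = 12·9 + 7·10 + 6·1 + 5·9 = 8
h_55 = 12·8 + 7·9 + 6·10 + 5·1 = 3
h_56 = 12·3 + 7·8 + 6·9 + 5·10 = 1
h_57 = 12·1 + 7·3 + 6·8 + 5·9 = 9
h_58 = 12·9 + 7·1 + 6·3 + 5·8 = 4
h_59 = 12·4 + 7·9 + 6·1 + 5·3 = 2
h_60 = 12·2 + 7·4 + 6·9 + 5·1 = 7
h_61 = 12·7 + 7·2 + 6·4 + 5·9 = 11
h_62 = 12·11 + 7·7 + 6·2 + 5·4 = 5
h_63 = 12·5 + 7·11 + 6·7 + 5·2 = 7
h_64 = 12·7 + 7·5 + 6·11 + 5·7 = 12
h_65 = 12·12 + 7·7 + 6·5 + 5·11 = 5
h_66 = 12·5 + 7·12 + 6·7 + 5·5 = 3
h_67 = 12·3 + 7·5 + 6·12 + 5·7 = 9
h_68 = 12·9 + 7·3 + 6·5 + 5·12 = 11
h_69 = 12·11 + 7·9 + 6·3 + 5·5 = 4
h_70 = 12·4 + 7·11 + 6·9 + 5·3 = 12
h_71 = 12·12 + 7·4 + 6·11 + 5·9 = 10
h_72 = 12·10 + 7·12 + 6·4 + 5·11 = 10
h_73 = 12·10 + 7·10 + 6·12 + 5·4 = 9
h_74 = 12·9 + 7·10 + 6·10 + 5·12 = 12
h_75 = 12·12 + 7·9 + 6·10 + 5·10 = 5
h_76 = 12·5 + 7·12 + 6·9 + 5·10 = 1
h_77 = 12·1 + 7·5 + 6·12 + 5·9 = 8
h_78 = 12·8 + 7·1 + 6·5 + 5·12 = 11
h_79 = 12·11 + 7·8 + 6·1 + 5·5 = 11
h_80 = 12·11 + 7·11 + 6·8 + 5·1 = 2
h_81 = 12·2 + 7·11 + 6·11 + 5·8 = 12
h_82 = 12·12 + 7·2 + 6·11 + 5·11 = 6
h_83 = 12·6 + 7·12 + 6·2 + 5·11 = 2
h_84 = 12·2 + 7·6 + 6·12 + 5·2 = 5
h_85 = 12·5 + 7·2 + 6·6 + 5·12 = 1
h_86 = 12·1 + 7·5 + 6·2 + 5·6 = 11
h_87 = 12·11 + 7·1 + 6·5 + 5·2 = 10
h_88 = 12·10 + 7·11 + 6·1 + 5·5 = 7
h_89 = 12·7 + 7·10 + 6·11 + 5·1 = 4
h_90 = 12·4 + 7·7 + 6·10 + 5·11 = 4
h_91 = 12·4 + 7·4 + 6·7 + 5·10 = 12
h_92 = 12·12 + 7·4 + 6·4 + 5·7 = 10
h_93 = 12·10 + 7·12 + 6·4 + 5·4 = 1
h_94 = 12·1 + 7·10 + 6·12 + 5·4 = 5
h_95 = 12·5 + 7·1 + 6·10 + 5·12 = 5
h_96 = 12·5 + 7·5 + 6·1 + 5·10 = 8
h_97 = 12·8 + 7·5 + 6·5 + 5·1 = 10
h_98 = 12·10 + 7·8 + 6·5 + 5·5 = 10
h_99 = 12·10 + 7·10 + 6·8 + 5·5 = 3
h_100 = 12·3 + 7·10 + 6·10 + 5·8 = 11
h_101 = 12·11 + 7·3 + 6·10 + 5·10 = 3
h_102 = 12·3 + 7·11 + 6·3 + 5·10 = 12
h_103 = 12·12 + 7·3 + 6·11 + 5·3 = 12
h_104 = 12·12 + 7·12 + 6·3 + 5·11 = 2
h_105 = 12·2 + 7·12 + 6·12 + 5·3 = 0
h_106 = 12·0 + 7·2 + 6·12 + 5·12 = 3
h_107 = 12·3 + 7·0 + 6·2 + 5·12 = 4
h_108 = 12·4 + 7·3 + 6·0 + 5·2 = 1
h_109 = 12·1 + 7·4 + 6·3 + 5·0 = 6
h_110 = 12·6 + 7·1 + 6·4 + 5·3 = 1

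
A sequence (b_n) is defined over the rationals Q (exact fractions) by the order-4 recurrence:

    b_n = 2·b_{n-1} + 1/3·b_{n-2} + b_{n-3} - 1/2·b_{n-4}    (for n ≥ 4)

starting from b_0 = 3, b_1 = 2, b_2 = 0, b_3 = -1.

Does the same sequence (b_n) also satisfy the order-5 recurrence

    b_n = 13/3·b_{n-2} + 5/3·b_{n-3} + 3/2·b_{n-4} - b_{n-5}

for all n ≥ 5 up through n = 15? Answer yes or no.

yes

Terms b_0..b_15: 3, 2, 0, -1, -3/2, -13/3, -61/6, -205/9, -1891/36, -6515/54, -553/2, -205531/324, -943009/648, -3244681/972, -14886161/1944, -51221815/2916
n=5: candidate gives -13/3, actual b_5 = -13/3 ✓
n=6: candidate gives -61/6, actual b_6 = -61/6 ✓
n=7: candidate gives -205/9, actual b_7 = -205/9 ✓
n=8: candidate gives -1891/36, actual b_8 = -1891/36 ✓
n=9: candidate gives -6515/54, actual b_9 = -6515/54 ✓
n=10: candidate gives -553/2, actual b_10 = -553/2 ✓
n=11: candidate gives -205531/324, actual b_11 = -205531/324 ✓
n=12: candidate gives -943009/648, actual b_12 = -943009/648 ✓
n=13: candidate gives -3244681/972, actual b_13 = -3244681/972 ✓
n=14: candidate gives -14886161/1944, actual b_14 = -14886161/1944 ✓
n=15: candidate gives -51221815/2916, actual b_15 = -51221815/2916 ✓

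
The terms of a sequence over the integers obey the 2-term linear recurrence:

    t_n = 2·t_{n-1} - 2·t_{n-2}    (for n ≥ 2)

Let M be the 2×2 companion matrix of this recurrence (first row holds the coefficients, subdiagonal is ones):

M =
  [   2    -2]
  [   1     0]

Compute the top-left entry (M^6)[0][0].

(M^6)[0][0] is the top entry after applying M 6 times to the unit state (1, 0). Equivalently it is h_{7} for the auxiliary sequence (h_n) obeying the same recurrence with h_1 = 1 and h_i = 0 for 0 ≤ i < 1:
h_2 = 2·1 + -2·0 = 2
h_3 = 2·2 + -2·1 = 2
h_4 = 2·2 + -2·2 = 0
h_5 = 2·0 + -2·2 = -4
h_6 = 2·-4 + -2·0 = -8
h_7 = 2·-8 + -2·-4 = -8

-8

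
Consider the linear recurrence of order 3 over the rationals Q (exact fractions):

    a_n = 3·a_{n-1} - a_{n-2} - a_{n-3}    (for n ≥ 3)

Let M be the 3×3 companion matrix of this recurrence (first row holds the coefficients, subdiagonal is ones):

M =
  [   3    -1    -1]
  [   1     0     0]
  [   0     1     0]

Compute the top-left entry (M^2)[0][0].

8

(M^2)[0][0] is the top entry after applying M 2 times to the unit state (1, 0, 0). Equivalently it is h_{4} for the auxiliary sequence (h_n) obeying the same recurrence with h_2 = 1 and h_i = 0 for 0 ≤ i < 2:
h_3 = 3·1 + -1·0 + -1·0 = 3
h_4 = 3·3 + -1·1 + -1·0 = 8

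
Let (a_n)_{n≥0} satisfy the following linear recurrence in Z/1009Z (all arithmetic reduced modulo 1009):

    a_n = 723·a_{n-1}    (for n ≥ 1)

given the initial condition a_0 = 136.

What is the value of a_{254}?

a_1 = 723·136 = 455
a_2 = 723·455 = 31
a_3 = 723·31 = 215
a_4 = 723·215 = 59
a_5 = 723·59 = 279
a_6 = 723·279 = 926
Continuing the recurrence:
  a_7 = 531;  a_8 = 493;  a_9 = 262;  a_10 = 743;  a_11 = 401;  a_12 = 340
  a_13 = 633;  a_14 = 582;  a_15 = 33;  a_16 = 652;  a_17 = 193;  a_18 = 297
  a_19 = 823;  a_20 = 728;  a_21 = 655;  a_22 = 344;  a_23 = 498;  a_24 = 850
  a_25 = 69;  a_26 = 446;  a_27 = 587;  a_28 = 621;  a_29 = 987;  a_30 = 238
  a_31 = 544;  a_32 = 811;  a_33 = 124;  a_34 = 860;  a_35 = 236;  a_36 = 107
  a_37 = 677;  a_38 = 106;  a_39 = 963;  a_40 = 39;  a_41 = 954;  a_42 = 595
  a_43 = 351;  a_44 = 514;  a_45 = 310;  a_46 = 132;  a_47 = 590;  a_48 = 772
  a_49 = 179;  a_50 = 265;  a_51 = 894;  a_52 = 602;  a_53 = 367;  a_54 = 983
  a_55 = 373;  a_56 = 276;  a_57 = 775;  a_58 = 330;  a_59 = 466;  a_60 = 921
  a_61 = 952;  a_62 = 158;  a_63 = 217;  a_64 = 496;  a_65 = 413;  a_66 = 944
  a_67 = 428;  a_68 = 690;  a_69 = 424;  a_70 = 825;  a_71 = 156;  a_72 = 789
  a_73 = 362;  a_74 = 395;  a_75 = 38;  a_76 = 231;  a_77 = 528;  a_78 = 342
  a_79 = 61;  a_80 = 716;  a_81 = 51;  a_82 = 549;  a_83 = 390;  a_84 = 459
  a_85 = 905;  a_86 = 483;  a_87 = 95;  a_88 = 73;  a_89 = 311;  a_90 = 855
  a_91 = 657;  a_92 = 781;  a_93 = 632;  a_94 = 868;  a_95 = 975;  a_96 = 643
  a_97 = 749;  a_98 = 703;  a_99 = 742;  a_100 = 687;  a_101 = 273;  a_102 = 624
  a_103 = 129;  a_104 = 439;  a_105 = 571;  a_106 = 152;  a_107 = 924;  a_108 = 94
  a_109 = 359;  a_110 = 244;  a_111 = 846;  a_112 = 204;  a_113 = 178;  a_114 = 551
  a_115 = 827;  a_116 = 593;  a_117 = 923;  a_118 = 380;  a_119 = 292;  a_120 = 235
  a_121 = 393;  a_122 = 610;  a_123 = 97;  a_124 = 510;  a_125 = 445;  a_126 = 873
  a_127 = 554;  a_128 = 978;  a_129 = 794;  a_130 = 950;  a_131 = 730;  a_132 = 83
  a_133 = 478;  a_134 = 516;  a_135 = 747;  a_136 = 266;  a_137 = 608;  a_138 = 669
  a_139 = 376;  a_140 = 427;  a_141 = 976;  a_142 = 357;  a_143 = 816;  a_144 = 712
  a_145 = 186;  a_146 = 281;  a_147 = 354;  a_148 = 665;  a_149 = 511;  a_150 = 159
  a_151 = 940;  a_152 = 563;  a_153 = 422;  a_154 = 388;  a_155 = 22;  a_156 = 771
  a_157 = 465;  a_158 = 198;  a_159 = 885;  a_160 = 149;  a_161 = 773;  a_162 = 902
  a_163 = 332;  a_164 = 903;  a_165 = 46;  a_166 = 970;  a_167 = 55;  a_168 = 414
  a_169 = 658;  a_170 = 495;  a_171 = 699;  a_172 = 877;  a_173 = 419;  a_174 = 237
  a_175 = 830;  a_176 = 744;  a_177 = 115;  a_178 = 407;  a_179 = 642;  a_180 = 26
  a_181 = 636;  a_182 = 733;  a_183 = 234;  a_184 = 679;  a_185 = 543;  a_186 = 88
  a_187 = 57;  a_188 = 851;  a_189 = 792;  a_190 = 513;  a_191 = 596;  a_192 = 65
  a_193 = 581;  a_194 = 319;  a_195 = 585;  a_196 = 184;  a_197 = 853;  a_198 = 220
  a_199 = 647;  a_200 = 614;  a_201 = 971;  a_202 = 778;  a_203 = 481;  a_204 = 667
  a_205 = 948;  a_206 = 293;  a_207 = 958;  a_208 = 460;  a_209 = 619;  a_210 = 550
  a_211 = 104;  a_212 = 526;  a_213 = 914;  a_214 = 936;  a_215 = 698;  a_216 = 154
  a_217 = 352;  a_218 = 228;  a_219 = 377;  a_220 = 141;  a_221 = 34;  a_222 = 366
  a_223 = 260;  a_224 = 306;  a_225 = 267;  a_226 = 322;  a_227 = 736;  a_228 = 385
  a_229 = 880;  a_230 = 570;  a_231 = 438;  a_232 = 857;  a_233 = 85;  a_234 = 915
  a_235 = 650;  a_236 = 765;  a_237 = 163;  a_238 = 805;  a_239 = 831;  a_240 = 458
  a_241 = 182;  a_242 = 416;  a_243 = 86;  a_244 = 629;  a_245 = 717;  a_246 = 774
  a_247 = 616;  a_248 = 399;  a_249 = 912;  a_250 = 499;  a_251 = 564;  a_252 = 136
a_253 = 723·136 = 455
a_254 = 723·455 = 31

31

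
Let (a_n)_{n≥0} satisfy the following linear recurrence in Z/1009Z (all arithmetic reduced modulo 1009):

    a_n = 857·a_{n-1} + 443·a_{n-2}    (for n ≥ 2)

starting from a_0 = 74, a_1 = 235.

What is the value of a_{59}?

a_2 = 857·235 + 443·74 = 89
a_3 = 857·89 + 443·235 = 776
a_4 = 857·776 + 443·89 = 177
a_5 = 857·177 + 443·776 = 38
a_6 = 857·38 + 443·177 = 996
a_7 = 857·996 + 443·38 = 648
a_8 = 857·648 + 443·996 = 681
a_9 = 857·681 + 443·648 = 923
a_10 = 857·923 + 443·681 = 956
a_11 = 857·956 + 443·923 = 228
a_12 = 857·228 + 443·956 = 387
a_13 = 857·387 + 443·228 = 811
a_14 = 857·811 + 443·387 = 746
a_15 = 857·746 + 443·811 = 694
a_16 = 857·694 + 443·746 = 992
a_17 = 857·992 + 443·694 = 263
a_18 = 857·263 + 443·992 = 925
a_19 = 857·925 + 443·263 = 125
a_20 = 857·125 + 443·925 = 292
a_21 = 857·292 + 443·125 = 901
a_22 = 857·901 + 443·292 = 476
a_23 = 857·476 + 443·901 = 884
a_24 = 857·884 + 443·476 = 825
a_25 = 857·825 + 443·884 = 845
a_26 = 857·845 + 443·825 = 929
a_27 = 857·929 + 443·845 = 48
a_28 = 857·48 + 443·929 = 651
a_29 = 857·651 + 443·48 = 5
a_30 = 857·5 + 443·651 = 68
a_31 = 857·68 + 443·5 = 960
a_32 = 857·960 + 443·68 = 239
a_33 = 857·239 + 443·960 = 487
a_34 = 857·487 + 443·239 = 574
a_35 = 857·574 + 443·487 = 350
a_36 = 857·350 + 443·574 = 291
a_37 = 857·291 + 443·350 = 837
a_38 = 857·837 + 443·291 = 680
a_39 = 857·680 + 443·837 = 46
a_40 = 857·46 + 443·680 = 629
a_41 = 857·629 + 443·46 = 445
a_42 = 857·445 + 443·629 = 126
a_43 = 857·126 + 443·445 = 399
a_44 = 857·399 + 443·126 = 215
a_45 = 857·215 + 443·399 = 799
a_46 = 857·799 + 443·215 = 31
a_47 = 857·31 + 443·799 = 131
a_48 = 857·131 + 443·31 = 884
a_49 = 857·884 + 443·131 = 349
a_50 = 857·349 + 443·884 = 549
a_51 = 857·549 + 443·349 = 529
a_52 = 857·529 + 443·549 = 350
a_53 = 857·350 + 443·529 = 536
a_54 = 857·536 + 443·350 = 930
a_55 = 857·930 + 443·536 = 233
a_56 = 857·233 + 443·930 = 217
a_57 = 857·217 + 443·233 = 614
a_58 = 857·614 + 443·217 = 785
a_59 = 857·785 + 443·614 = 323

323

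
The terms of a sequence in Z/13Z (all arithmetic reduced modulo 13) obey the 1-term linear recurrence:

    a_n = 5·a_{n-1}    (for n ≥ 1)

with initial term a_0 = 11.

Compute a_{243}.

10

a_1 = 5·11 = 3
a_2 = 5·3 = 2
a_3 = 5·2 = 10
a_4 = 5·10 = 11
(a_4) = (11) = (a_0), so the sequence has period 4.
243 ≡ 3 (mod 4), hence a_243 = a_3 = 10.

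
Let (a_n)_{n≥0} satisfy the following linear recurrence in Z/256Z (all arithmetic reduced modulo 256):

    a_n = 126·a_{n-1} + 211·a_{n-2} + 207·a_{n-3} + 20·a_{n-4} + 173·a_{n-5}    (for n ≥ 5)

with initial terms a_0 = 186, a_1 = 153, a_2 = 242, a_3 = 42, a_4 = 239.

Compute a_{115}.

191

a_5 = 126·239 + 211·42 + 207·242 + 20·153 + 173·186 = 148
a_6 = 126·148 + 211·239 + 207·42 + 20·242 + 173·153 = 24
a_7 = 126·24 + 211·148 + 207·239 + 20·42 + 173·242 = 223
a_8 = 126·223 + 211·24 + 207·148 + 20·239 + 173·42 = 68
a_9 = 126·68 + 211·223 + 207·24 + 20·148 + 173·239 = 192
a_10 = 126·192 + 211·68 + 207·223 + 20·24 + 173·148 = 193
Continuing the recurrence:
  a_11 = 222;  a_12 = 154;  a_13 = 201;  a_14 = 50;  a_15 = 146;  a_16 = 167
  a_17 = 188;  a_18 = 248;  a_19 = 63;  a_20 = 36;  a_21 = 184;  a_22 = 153
  a_23 = 150;  a_24 = 26;  a_25 = 217;  a_26 = 210;  a_27 = 90;  a_28 = 63
  a_29 = 132;  a_30 = 184;  a_31 = 63;  a_32 = 36;  a_33 = 80;  a_34 = 145
  a_35 = 174;  a_36 = 58;  a_37 = 201;  a_38 = 210;  a_39 = 130;  a_40 = 183
  a_41 = 236;  a_42 = 88;  a_43 = 223;  a_44 = 68;  a_45 = 136;  a_46 = 169
  a_47 = 38;  a_48 = 250;  a_49 = 153;  a_50 = 50;  a_51 = 10;  a_52 = 15
  a_53 = 244;  a_54 = 216;  a_55 = 31;  a_56 = 132;  a_57 = 96;  a_58 = 225
  a_59 = 254;  a_60 = 90;  a_61 = 73;  a_62 = 242;  a_63 = 242;  a_64 = 71
  a_65 = 156;  a_66 = 56;  a_67 = 255;  a_68 = 228;  a_69 = 216;  a_70 = 57
  a_71 = 54;  a_72 = 90;  a_73 = 217;  a_74 = 18;  a_75 = 58;  a_76 = 95
  a_77 = 228;  a_78 = 120;  a_79 = 127;  a_80 = 100;  a_81 = 240;  a_82 = 177
  a_83 = 206;  a_84 = 250;  a_85 = 73;  a_86 = 146;  a_87 = 226;  a_88 = 87
  a_89 = 204;  a_90 = 152;  a_91 = 159;  a_92 = 4;  a_93 = 168;  a_94 = 73
  a_95 = 198;  a_96 = 58;  a_97 = 153;  a_98 = 114;  a_99 = 234;  a_100 = 47
  a_101 = 84;  a_102 = 152;  a_103 = 95;  a_104 = 196;  a_105 = 0;  a_106 = 1
  a_107 = 30;  a_108 = 26;  a_109 = 201;  a_110 = 178;  a_111 = 82;  a_112 = 231
  a_113 = 124
a_114 = 126·124 + 211·231 + 207·82 + 20·178 + 173·201 = 120
a_115 = 126·120 + 211·124 + 207·231 + 20·82 + 173·178 = 191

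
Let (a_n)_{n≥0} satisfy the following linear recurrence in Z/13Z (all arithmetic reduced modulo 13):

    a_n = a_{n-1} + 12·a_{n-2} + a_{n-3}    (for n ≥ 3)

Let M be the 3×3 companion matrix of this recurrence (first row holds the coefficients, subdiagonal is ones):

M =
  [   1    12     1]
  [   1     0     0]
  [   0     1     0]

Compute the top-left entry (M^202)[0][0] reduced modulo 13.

(M^202)[0][0] is the top entry after applying M 202 times to the unit state (1, 0, 0). Equivalently it is h_{204} for the auxiliary sequence (h_n) obeying the same recurrence with h_2 = 1 and h_i = 0 for 0 ≤ i < 2:
h_3 = 1·1 + 12·0 + 1·0 = 1
h_4 = 1·1 + 12·1 + 1·0 = 0
h_5 = 1·0 + 12·1 + 1·1 = 0
h_6 = 1·0 + 12·0 + 1·1 = 1
(h_4, h_5, h_6) = (0, 0, 1) = (h_0, h_1, h_2), so the sequence has period 4.
204 ≡ 0 (mod 4), hence h_204 = h_0 = 0.

0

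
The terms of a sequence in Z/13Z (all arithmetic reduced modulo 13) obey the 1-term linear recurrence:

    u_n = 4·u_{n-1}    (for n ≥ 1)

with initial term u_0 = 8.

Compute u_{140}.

11

u_1 = 4·8 = 6
u_2 = 4·6 = 11
u_3 = 4·11 = 5
u_4 = 4·5 = 7
u_5 = 4·7 = 2
u_6 = 4·2 = 8
(u_6) = (8) = (u_0), so the sequence has period 6.
140 ≡ 2 (mod 6), hence u_140 = u_2 = 11.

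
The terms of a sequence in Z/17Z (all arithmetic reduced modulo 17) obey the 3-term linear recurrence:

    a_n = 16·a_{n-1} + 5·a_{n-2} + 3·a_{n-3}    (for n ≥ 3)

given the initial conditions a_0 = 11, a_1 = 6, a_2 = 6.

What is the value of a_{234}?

a_3 = 16·6 + 5·6 + 3·11 = 6
a_4 = 16·6 + 5·6 + 3·6 = 8
a_5 = 16·8 + 5·6 + 3·6 = 6
a_6 = 16·6 + 5·8 + 3·6 = 1
a_7 = 16·1 + 5·6 + 3·8 = 2
a_8 = 16·2 + 5·1 + 3·6 = 4
a_9 = 16·4 + 5·2 + 3·1 = 9
a_10 = 16·9 + 5·4 + 3·2 = 0
a_11 = 16·0 + 5·9 + 3·4 = 6
a_12 = 16·6 + 5·0 + 3·9 = 4
a_13 = 16·4 + 5·6 + 3·0 = 9
a_14 = 16·9 + 5·4 + 3·6 = 12
a_15 = 16·12 + 5·9 + 3·4 = 11
a_16 = 16·11 + 5·12 + 3·9 = 8
a_17 = 16·8 + 5·11 + 3·12 = 15
a_18 = 16·15 + 5·8 + 3·11 = 7
a_19 = 16·7 + 5·15 + 3·8 = 7
a_20 = 16·7 + 5·7 + 3·15 = 5
a_21 = 16·5 + 5·7 + 3·7 = 0
a_22 = 16·0 + 5·5 + 3·7 = 12
a_23 = 16·12 + 5·0 + 3·5 = 3
a_24 = 16·3 + 5·12 + 3·0 = 6
a_25 = 16·6 + 5·3 + 3·12 = 11
a_26 = 16·11 + 5·6 + 3·3 = 11
a_27 = 16·11 + 5·11 + 3·6 = 11
a_28 = 16·11 + 5·11 + 3·11 = 9
a_29 = 16·9 + 5·11 + 3·11 = 11
a_30 = 16·11 + 5·9 + 3·11 = 16
a_31 = 16·16 + 5·11 + 3·9 = 15
a_32 = 16·15 + 5·16 + 3·11 = 13
a_33 = 16·13 + 5·15 + 3·16 = 8
a_34 = 16·8 + 5·13 + 3·15 = 0
a_35 = 16·0 + 5·8 + 3·13 = 11
a_36 = 16·11 + 5·0 + 3·8 = 13
a_37 = 16·13 + 5·11 + 3·0 = 8
a_38 = 16·8 + 5·13 + 3·11 = 5
a_39 = 16·5 + 5·8 + 3·13 = 6
a_40 = 16·6 + 5·5 + 3·8 = 9
a_41 = 16·9 + 5·6 + 3·5 = 2
a_42 = 16·2 + 5·9 + 3·6 = 10
a_43 = 16·10 + 5·2 + 3·9 = 10
a_44 = 16·10 + 5·10 + 3·2 = 12
a_45 = 16·12 + 5·10 + 3·10 = 0
a_46 = 16·0 + 5·12 + 3·10 = 5
a_47 = 16·5 + 5·0 + 3·12 = 14
a_48 = 16·14 + 5·5 + 3·0 = 11
a_49 = 16·11 + 5·14 + 3·5 = 6
a_50 = 16·6 + 5·11 + 3·14 = 6
(a_48, a_49, a_50) = (11, 6, 6) = (a_0, a_1, a_2), so the sequence has period 48.
234 ≡ 42 (mod 48), hence a_234 = a_42 = 10.

10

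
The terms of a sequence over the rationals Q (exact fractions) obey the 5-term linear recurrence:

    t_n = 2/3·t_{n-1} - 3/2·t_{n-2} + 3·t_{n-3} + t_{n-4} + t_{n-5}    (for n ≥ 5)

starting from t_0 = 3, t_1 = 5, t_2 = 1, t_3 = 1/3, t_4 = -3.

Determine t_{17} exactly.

t_5 = 2/3·-3 + -3/2·1/3 + 3·1 + 1·5 + 1·3 = 17/2
t_6 = 2/3·17/2 + -3/2·-3 + 3·1/3 + 1·1 + 1·5 = 103/6
t_7 = 2/3·103/6 + -3/2·17/2 + 3·-3 + 1·1/3 + 1·1 = -323/36
t_8 = 2/3·-323/36 + -3/2·103/6 + 3·17/2 + 1·-3 + 1·1/3 = -961/108
t_9 = 2/3·-961/108 + -3/2·-323/36 + 3·103/6 + 1·17/2 + 1·-3 = 41813/648
t_10 = 2/3·41813/648 + -3/2·-961/108 + 3·-323/36 + 1·103/6 + 1·17/2 = 107143/1944
t_11 = 2/3·107143/1944 + -3/2·41813/648 + 3·-961/108 + 1·-323/36 + 1·103/6 = -916163/11664
t_12 = 2/3·-916163/11664 + -3/2·107143/1944 + 3·41813/648 + 1·-961/108 + 1·-323/36 = 1423199/34992
t_13 = 2/3·1423199/34992 + -3/2·-916163/11664 + 3·107143/1944 + 1·41813/648 + 1·-961/108 = 76822757/209952
t_14 = 2/3·76822757/209952 + -3/2·1423199/34992 + 3·-916163/11664 + 1·107143/1944 + 1·41813/648 = 42157303/629856
t_15 = 2/3·42157303/629856 + -3/2·76822757/209952 + 3·1423199/34992 + 1·-916163/11664 + 1·107143/1944 = -1533019571/3779136
t_16 = 2/3·-1533019571/3779136 + -3/2·42157303/629856 + 3·76822757/209952 + 1·1423199/34992 + 1·-916163/11664 = 7811606351/11337408
t_17 = 2/3·7811606351/11337408 + -3/2·-1533019571/3779136 + 3·42157303/629856 + 1·76822757/209952 + 1·1423199/34992 = 113954192117/68024448

113954192117/68024448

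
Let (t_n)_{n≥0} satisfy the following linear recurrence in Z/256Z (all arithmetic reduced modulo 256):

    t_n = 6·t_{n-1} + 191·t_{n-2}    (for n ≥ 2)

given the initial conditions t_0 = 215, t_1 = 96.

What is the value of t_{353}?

t_2 = 6·96 + 191·215 = 169
t_3 = 6·169 + 191·96 = 150
t_4 = 6·150 + 191·169 = 155
t_5 = 6·155 + 191·150 = 140
t_6 = 6·140 + 191·155 = 237
t_7 = 6·237 + 191·140 = 2
Continuing the recurrence:
  t_8 = 223;  t_9 = 184;  t_10 = 177;  t_11 = 110;  t_12 = 163;  t_13 = 228
  t_14 = 245;  t_15 = 218;  t_16 = 231;  t_17 = 16;  t_18 = 185;  t_19 = 70
  t_20 = 171;  t_21 = 60;  t_22 = 253;  t_23 = 178;  t_24 = 239;  t_25 = 104
  t_26 = 193;  t_27 = 30;  t_28 = 179;  t_29 = 148;  t_30 = 5;  t_31 = 138
  t_32 = 247;  t_33 = 192;  t_34 = 201;  t_35 = 246;  t_36 = 187;  t_37 = 236
  t_38 = 13;  t_39 = 98;  t_40 = 255;  t_41 = 24;  t_42 = 209;  t_43 = 206
  t_44 = 195;  t_45 = 68;  t_46 = 21;  t_47 = 58;  t_48 = 7;  t_49 = 112
  t_50 = 217;  t_51 = 166;  t_52 = 203;  t_53 = 156;  t_54 = 29;  t_55 = 18
  t_56 = 15;  t_57 = 200;  t_58 = 225;  t_59 = 126;  t_60 = 211;  t_61 = 244
  t_62 = 37;  t_63 = 234;  t_64 = 23;  t_65 = 32;  t_66 = 233;  t_67 = 86
  t_68 = 219;  t_69 = 76;  t_70 = 45;  t_71 = 194;  t_72 = 31;  t_73 = 120
  t_74 = 241;  t_75 = 46;  t_76 = 227;  t_77 = 164;  t_78 = 53;  t_79 = 154
  t_80 = 39;  t_81 = 208;  t_82 = 249;  t_83 = 6;  t_84 = 235;  t_85 = 252
  t_86 = 61;  t_87 = 114;  t_88 = 47;  t_89 = 40;  t_90 = 1;  t_91 = 222
  t_92 = 243;  t_93 = 84;  t_94 = 69;  t_95 = 74;  t_96 = 55;  t_97 = 128
  t_98 = 9;  t_99 = 182;  t_100 = 251;  t_101 = 172;  t_102 = 77;  t_103 = 34
  t_104 = 63;  t_105 = 216;  t_106 = 17;  t_107 = 142;  t_108 = 3;  t_109 = 4
  t_110 = 85;  t_111 = 250;  t_112 = 71;  t_113 = 48;  t_114 = 25;  t_115 = 102
  t_116 = 11;  t_117 = 92;  t_118 = 93;  t_119 = 210;  t_120 = 79;  t_121 = 136
  t_122 = 33;  t_123 = 62;  t_124 = 19;  t_125 = 180;  t_126 = 101;  t_127 = 170
  t_128 = 87;  t_129 = 224;  t_130 = 41;  t_131 = 22;  t_132 = 27;  t_133 = 12
  t_134 = 109;  t_135 = 130;  t_136 = 95;  t_137 = 56;  t_138 = 49;  t_139 = 238
  t_140 = 35;  t_141 = 100;  t_142 = 117;  t_143 = 90;  t_144 = 103;  t_145 = 144
  t_146 = 57;  t_147 = 198;  t_148 = 43;  t_149 = 188;  t_150 = 125;  t_151 = 50
  t_152 = 111;  t_153 = 232;  t_154 = 65;  t_155 = 158;  t_156 = 51;  t_157 = 20
  t_158 = 133;  t_159 = 10;  t_160 = 119;  t_161 = 64;  t_162 = 73;  t_163 = 118
  t_164 = 59;  t_165 = 108;  t_166 = 141;  t_167 = 226;  t_168 = 127;  t_169 = 152
  t_170 = 81;  t_171 = 78;  t_172 = 67;  t_173 = 196;  t_174 = 149;  t_175 = 186
  t_176 = 135;  t_177 = 240;  t_178 = 89;  t_179 = 38;  t_180 = 75;  t_181 = 28
  t_182 = 157;  t_183 = 146;  t_184 = 143;  t_185 = 72;  t_186 = 97;  t_187 = 254
  t_188 = 83;  t_189 = 116;  t_190 = 165;  t_191 = 106;  t_192 = 151;  t_193 = 160
  t_194 = 105;  t_195 = 214;  t_196 = 91;  t_197 = 204;  t_198 = 173;  t_199 = 66
  t_200 = 159;  t_201 = 248;  t_202 = 113;  t_203 = 174;  t_204 = 99;  t_205 = 36
  t_206 = 181;  t_207 = 26;  t_208 = 167;  t_209 = 80;  t_210 = 121;  t_211 = 134
  t_212 = 107;  t_213 = 124;  t_214 = 189;  t_215 = 242;  t_216 = 175;  t_217 = 168
  t_218 = 129;  t_219 = 94;  t_220 = 115;  t_221 = 212;  t_222 = 197;  t_223 = 202
  t_224 = 183;  t_225 = 0;  t_226 = 137;  t_227 = 54;  t_228 = 123;  t_229 = 44
  t_230 = 205;  t_231 = 162;  t_232 = 191;  t_233 = 88;  t_234 = 145;  t_235 = 14
  t_236 = 131;  t_237 = 132;  t_238 = 213;  t_239 = 122;  t_240 = 199;  t_241 = 176
  t_242 = 153;  t_243 = 230;  t_244 = 139;  t_245 = 220;  t_246 = 221;  t_247 = 82
  t_248 = 207;  t_249 = 8;  t_250 = 161;  t_251 = 190;  t_252 = 147;  t_253 = 52
  t_254 = 229;  t_255 = 42;  t_256 = 215;  t_257 = 96;  t_258 = 169;  t_259 = 150
  t_260 = 155;  t_261 = 140;  t_262 = 237;  t_263 = 2;  t_264 = 223;  t_265 = 184
  t_266 = 177;  t_267 = 110;  t_268 = 163;  t_269 = 228;  t_270 = 245;  t_271 = 218
  t_272 = 231;  t_273 = 16;  t_274 = 185;  t_275 = 70;  t_276 = 171;  t_277 = 60
  t_278 = 253;  t_279 = 178;  t_280 = 239;  t_281 = 104;  t_282 = 193;  t_283 = 30
  t_284 = 179;  t_285 = 148;  t_286 = 5;  t_287 = 138;  t_288 = 247;  t_289 = 192
  t_290 = 201;  t_291 = 246;  t_292 = 187;  t_293 = 236;  t_294 = 13;  t_295 = 98
  t_296 = 255;  t_297 = 24;  t_298 = 209;  t_299 = 206;  t_300 = 195;  t_301 = 68
  t_302 = 21;  t_303 = 58;  t_304 = 7;  t_305 = 112;  t_306 = 217;  t_307 = 166
  t_308 = 203;  t_309 = 156;  t_310 = 29;  t_311 = 18;  t_312 = 15;  t_313 = 200
  t_314 = 225;  t_315 = 126;  t_316 = 211;  t_317 = 244;  t_318 = 37;  t_319 = 234
  t_320 = 23;  t_321 = 32;  t_322 = 233;  t_323 = 86;  t_324 = 219;  t_325 = 76
  t_326 = 45;  t_327 = 194;  t_328 = 31;  t_329 = 120;  t_330 = 241;  t_331 = 46
  t_332 = 227;  t_333 = 164;  t_334 = 53;  t_335 = 154;  t_336 = 39;  t_337 = 208
  t_338 = 249;  t_339 = 6;  t_340 = 235;  t_341 = 252;  t_342 = 61;  t_343 = 114
  t_344 = 47;  t_345 = 40;  t_346 = 1;  t_347 = 222;  t_348 = 243;  t_349 = 84
  t_350 = 69;  t_351 = 74
t_352 = 6·74 + 191·69 = 55
t_353 = 6·55 + 191·74 = 128

128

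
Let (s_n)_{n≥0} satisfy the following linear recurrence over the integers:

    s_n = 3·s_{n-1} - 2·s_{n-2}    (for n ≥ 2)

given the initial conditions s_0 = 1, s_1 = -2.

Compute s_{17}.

-393212

s_2 = 3·-2 + -2·1 = -8
s_3 = 3·-8 + -2·-2 = -20
s_4 = 3·-20 + -2·-8 = -44
s_5 = 3·-44 + -2·-20 = -92
s_6 = 3·-92 + -2·-44 = -188
s_7 = 3·-188 + -2·-92 = -380
s_8 = 3·-380 + -2·-188 = -764
s_9 = 3·-764 + -2·-380 = -1532
s_10 = 3·-1532 + -2·-764 = -3068
s_11 = 3·-3068 + -2·-1532 = -6140
s_12 = 3·-6140 + -2·-3068 = -12284
s_13 = 3·-12284 + -2·-6140 = -24572
s_14 = 3·-24572 + -2·-12284 = -49148
s_15 = 3·-49148 + -2·-24572 = -98300
s_16 = 3·-98300 + -2·-49148 = -196604
s_17 = 3·-196604 + -2·-98300 = -393212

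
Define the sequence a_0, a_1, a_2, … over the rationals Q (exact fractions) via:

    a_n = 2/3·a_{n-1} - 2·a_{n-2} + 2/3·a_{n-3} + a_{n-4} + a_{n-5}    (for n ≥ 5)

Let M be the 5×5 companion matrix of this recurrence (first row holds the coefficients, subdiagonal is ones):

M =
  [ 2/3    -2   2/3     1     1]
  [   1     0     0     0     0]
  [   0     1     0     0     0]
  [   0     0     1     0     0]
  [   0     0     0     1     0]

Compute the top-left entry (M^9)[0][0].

842264/19683

(M^9)[0][0] is the top entry after applying M 9 times to the unit state (1, 0, 0, 0, 0). Equivalently it is h_{13} for the auxiliary sequence (h_n) obeying the same recurrence with h_4 = 1 and h_i = 0 for 0 ≤ i < 4:
h_5 = 2/3·1 + -2·0 + 2/3·0 + 1·0 + 1·0 = 2/3
h_6 = 2/3·2/3 + -2·1 + 2/3·0 + 1·0 + 1·0 = -14/9
h_7 = 2/3·-14/9 + -2·2/3 + 2/3·1 + 1·0 + 1·0 = -46/27
h_8 = 2/3·-46/27 + -2·-14/9 + 2/3·2/3 + 1·1 + 1·0 = 277/81
h_9 = 2/3·277/81 + -2·-46/27 + 2/3·-14/9 + 1·2/3 + 1·1 = 1535/243
h_10 = 2/3·1535/243 + -2·277/81 + 2/3·-46/27 + 1·-14/9 + 1·2/3 = -3392/729
h_11 = 2/3·-3392/729 + -2·1535/243 + 2/3·277/81 + 1·-46/27 + 1·-14/9 = -36556/2187
h_12 = 2/3·-36556/2187 + -2·-3392/729 + 2/3·1535/243 + 1·277/81 + 1·-46/27 = 26833/6561
h_13 = 2/3·26833/6561 + -2·-36556/2187 + 2/3·-3392/729 + 1·1535/243 + 1·277/81 = 842264/19683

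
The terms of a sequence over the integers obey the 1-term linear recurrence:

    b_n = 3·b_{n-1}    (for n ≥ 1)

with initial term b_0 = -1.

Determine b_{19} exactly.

-1162261467

b_1 = 3·-1 = -3
b_2 = 3·-3 = -9
b_3 = 3·-9 = -27
b_4 = 3·-27 = -81
b_5 = 3·-81 = -243
b_6 = 3·-243 = -729
b_7 = 3·-729 = -2187
b_8 = 3·-2187 = -6561
b_9 = 3·-6561 = -19683
b_10 = 3·-19683 = -59049
b_11 = 3·-59049 = -177147
b_12 = 3·-177147 = -531441
b_13 = 3·-531441 = -1594323
b_14 = 3·-1594323 = -4782969
b_15 = 3·-4782969 = -14348907
b_16 = 3·-14348907 = -43046721
b_17 = 3·-43046721 = -129140163
b_18 = 3·-129140163 = -387420489
b_19 = 3·-387420489 = -1162261467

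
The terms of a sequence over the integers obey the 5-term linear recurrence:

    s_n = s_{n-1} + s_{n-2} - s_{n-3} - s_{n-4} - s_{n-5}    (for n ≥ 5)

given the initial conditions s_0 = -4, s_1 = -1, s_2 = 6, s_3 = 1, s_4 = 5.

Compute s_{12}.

-64

s_5 = 1·5 + 1·1 + -1·6 + -1·-1 + -1·-4 = 5
s_6 = 1·5 + 1·5 + -1·1 + -1·6 + -1·-1 = 4
s_7 = 1·4 + 1·5 + -1·5 + -1·1 + -1·6 = -3
s_8 = 1·-3 + 1·4 + -1·5 + -1·5 + -1·1 = -10
s_9 = 1·-10 + 1·-3 + -1·4 + -1·5 + -1·5 = -27
s_10 = 1·-27 + 1·-10 + -1·-3 + -1·4 + -1·5 = -43
s_11 = 1·-43 + 1·-27 + -1·-10 + -1·-3 + -1·4 = -61
s_12 = 1·-61 + 1·-43 + -1·-27 + -1·-10 + -1·-3 = -64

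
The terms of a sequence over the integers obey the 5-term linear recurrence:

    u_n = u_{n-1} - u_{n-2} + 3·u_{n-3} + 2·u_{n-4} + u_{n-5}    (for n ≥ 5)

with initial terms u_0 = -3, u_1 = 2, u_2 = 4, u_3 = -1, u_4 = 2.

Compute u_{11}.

u_5 = 1·2 + -1·-1 + 3·4 + 2·2 + 1·-3 = 16
u_6 = 1·16 + -1·2 + 3·-1 + 2·4 + 1·2 = 21
u_7 = 1·21 + -1·16 + 3·2 + 2·-1 + 1·4 = 13
u_8 = 1·13 + -1·21 + 3·16 + 2·2 + 1·-1 = 43
u_9 = 1·43 + -1·13 + 3·21 + 2·16 + 1·2 = 127
u_10 = 1·127 + -1·43 + 3·13 + 2·21 + 1·16 = 181
u_11 = 1·181 + -1·127 + 3·43 + 2·13 + 1·21 = 230

230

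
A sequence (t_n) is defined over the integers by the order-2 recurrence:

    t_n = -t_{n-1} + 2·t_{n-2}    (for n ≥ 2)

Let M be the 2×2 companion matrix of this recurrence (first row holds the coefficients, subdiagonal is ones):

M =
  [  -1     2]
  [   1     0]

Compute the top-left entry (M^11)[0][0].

-1365

(M^11)[0][0] is the top entry after applying M 11 times to the unit state (1, 0). Equivalently it is h_{12} for the auxiliary sequence (h_n) obeying the same recurrence with h_1 = 1 and h_i = 0 for 0 ≤ i < 1:
h_2 = -1·1 + 2·0 = -1
h_3 = -1·-1 + 2·1 = 3
h_4 = -1·3 + 2·-1 = -5
h_5 = -1·-5 + 2·3 = 11
h_6 = -1·11 + 2·-5 = -21
h_7 = -1·-21 + 2·11 = 43
h_8 = -1·43 + 2·-21 = -85
h_9 = -1·-85 + 2·43 = 171
h_10 = -1·171 + 2·-85 = -341
h_11 = -1·-341 + 2·171 = 683
h_12 = -1·683 + 2·-341 = -1365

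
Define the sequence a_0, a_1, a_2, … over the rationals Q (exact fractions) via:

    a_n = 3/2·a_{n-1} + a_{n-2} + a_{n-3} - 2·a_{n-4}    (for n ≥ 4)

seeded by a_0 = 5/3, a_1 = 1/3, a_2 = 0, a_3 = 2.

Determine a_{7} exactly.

10/3

a_4 = 3/2·2 + 1·0 + 1·1/3 + -2·5/3 = 0
a_5 = 3/2·0 + 1·2 + 1·0 + -2·1/3 = 4/3
a_6 = 3/2·4/3 + 1·0 + 1·2 + -2·0 = 4
a_7 = 3/2·4 + 1·4/3 + 1·0 + -2·2 = 10/3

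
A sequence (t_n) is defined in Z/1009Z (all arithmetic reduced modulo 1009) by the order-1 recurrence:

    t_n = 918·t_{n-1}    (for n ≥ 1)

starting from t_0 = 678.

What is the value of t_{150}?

842

t_1 = 918·678 = 860
t_2 = 918·860 = 442
t_3 = 918·442 = 138
t_4 = 918·138 = 559
t_5 = 918·559 = 590
t_6 = 918·590 = 796
t_7 = 918·796 = 212
t_8 = 918·212 = 888
t_9 = 918·888 = 921
t_10 = 918·921 = 945
t_11 = 918·945 = 779
t_12 = 918·779 = 750
t_13 = 918·750 = 362
t_14 = 918·362 = 355
t_15 = 918·355 = 992
t_16 = 918·992 = 538
t_17 = 918·538 = 483
t_18 = 918·483 = 443
t_19 = 918·443 = 47
t_20 = 918·47 = 768
t_21 = 918·768 = 742
t_22 = 918·742 = 81
t_23 = 918·81 = 701
t_24 = 918·701 = 785
t_25 = 918·785 = 204
t_26 = 918·204 = 607
t_27 = 918·607 = 258
t_28 = 918·258 = 738
t_29 = 918·738 = 445
t_30 = 918·445 = 874
t_31 = 918·874 = 177
t_32 = 918·177 = 37
t_33 = 918·37 = 669
t_34 = 918·669 = 670
t_35 = 918·670 = 579
t_36 = 918·579 = 788
t_37 = 918·788 = 940
t_38 = 918·940 = 225
t_39 = 918·225 = 714
t_40 = 918·714 = 611
t_41 = 918·611 = 903
t_42 = 918·903 = 565
t_43 = 918·565 = 44
t_44 = 918·44 = 32
t_45 = 918·32 = 115
t_46 = 918·115 = 634
t_47 = 918·634 = 828
t_48 = 918·828 = 327
t_49 = 918·327 = 513
t_50 = 918·513 = 740
t_51 = 918·740 = 263
t_52 = 918·263 = 283
t_53 = 918·283 = 481
t_54 = 918·481 = 625
t_55 = 918·625 = 638
t_56 = 918·638 = 464
t_57 = 918·464 = 154
t_58 = 918·154 = 112
t_59 = 918·112 = 907
t_60 = 918·907 = 201
t_61 = 918·201 = 880
t_62 = 918·880 = 640
t_63 = 918·640 = 282
t_64 = 918·282 = 572
t_65 = 918·572 = 416
t_66 = 918·416 = 486
t_67 = 918·486 = 170
t_68 = 918·170 = 674
t_69 = 918·674 = 215
t_70 = 918·215 = 615
t_71 = 918·615 = 539
t_72 = 918·539 = 392
t_73 = 918·392 = 652
t_74 = 918·652 = 199
t_75 = 918·199 = 53
t_76 = 918·53 = 222
t_77 = 918·222 = 987
t_78 = 918·987 = 993
t_79 = 918·993 = 447
t_80 = 918·447 = 692
t_81 = 918·692 = 595
t_82 = 918·595 = 341
t_83 = 918·341 = 248
t_84 = 918·248 = 639
t_85 = 918·639 = 373
t_86 = 918·373 = 363
t_87 = 918·363 = 264
t_88 = 918·264 = 192
t_89 = 918·192 = 690
t_90 = 918·690 = 777
t_91 = 918·777 = 932
t_92 = 918·932 = 953
t_93 = 918·953 = 51
t_94 = 918·51 = 404
t_95 = 918·404 = 569
t_96 = 918·569 = 689
t_97 = 918·689 = 868
t_98 = 918·868 = 723
t_99 = 918·723 = 801
t_100 = 918·801 = 766
t_101 = 918·766 = 924
t_102 = 918·924 = 672
t_103 = 918·672 = 397
t_104 = 918·397 = 197
t_105 = 918·197 = 235
t_106 = 918·235 = 813
t_107 = 918·813 = 683
t_108 = 918·683 = 405
t_109 = 918·405 = 478
t_110 = 918·478 = 898
t_111 = 918·898 = 11
t_112 = 918·11 = 8
t_113 = 918·8 = 281
t_114 = 918·281 = 663
t_115 = 918·663 = 207
t_116 = 918·207 = 334
t_117 = 918·334 = 885
t_118 = 918·885 = 185
t_119 = 918·185 = 318
t_120 = 918·318 = 323
t_121 = 918·323 = 877
t_122 = 918·877 = 913
t_123 = 918·913 = 664
t_124 = 918·664 = 116
t_125 = 918·116 = 543
t_126 = 918·543 = 28
t_127 = 918·28 = 479
t_128 = 918·479 = 807
t_129 = 918·807 = 220
t_130 = 918·220 = 160
t_131 = 918·160 = 575
t_132 = 918·575 = 143
t_133 = 918·143 = 104
t_134 = 918·104 = 626
t_135 = 918·626 = 547
t_136 = 918·547 = 673
t_137 = 918·673 = 306
t_138 = 918·306 = 406
t_139 = 918·406 = 387
t_140 = 918·387 = 98
t_141 = 918·98 = 163
t_142 = 918·163 = 302
t_143 = 918·302 = 770
t_144 = 918·770 = 560
t_145 = 918·560 = 499
t_146 = 918·499 = 1005
t_147 = 918·1005 = 364
t_148 = 918·364 = 173
t_149 = 918·173 = 401
t_150 = 918·401 = 842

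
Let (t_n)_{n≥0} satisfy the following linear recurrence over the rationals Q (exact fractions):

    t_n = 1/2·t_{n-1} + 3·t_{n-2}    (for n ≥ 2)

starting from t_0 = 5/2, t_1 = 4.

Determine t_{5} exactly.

1099/16

t_2 = 1/2·4 + 3·5/2 = 19/2
t_3 = 1/2·19/2 + 3·4 = 67/4
t_4 = 1/2·67/4 + 3·19/2 = 295/8
t_5 = 1/2·295/8 + 3·67/4 = 1099/16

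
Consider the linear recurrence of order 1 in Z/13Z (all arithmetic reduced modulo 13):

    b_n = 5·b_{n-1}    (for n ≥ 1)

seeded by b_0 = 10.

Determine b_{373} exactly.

b_1 = 5·10 = 11
b_2 = 5·11 = 3
b_3 = 5·3 = 2
b_4 = 5·2 = 10
(b_4) = (10) = (b_0), so the sequence has period 4.
373 ≡ 1 (mod 4), hence b_373 = b_1 = 11.

11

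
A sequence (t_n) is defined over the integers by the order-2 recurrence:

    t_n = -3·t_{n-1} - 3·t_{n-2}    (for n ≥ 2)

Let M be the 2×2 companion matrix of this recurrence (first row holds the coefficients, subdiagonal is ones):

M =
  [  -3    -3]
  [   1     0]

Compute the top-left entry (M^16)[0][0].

(M^16)[0][0] is the top entry after applying M 16 times to the unit state (1, 0). Equivalently it is h_{17} for the auxiliary sequence (h_n) obeying the same recurrence with h_1 = 1 and h_i = 0 for 0 ≤ i < 1:
h_2 = -3·1 + -3·0 = -3
h_3 = -3·-3 + -3·1 = 6
h_4 = -3·6 + -3·-3 = -9
h_5 = -3·-9 + -3·6 = 9
h_6 = -3·9 + -3·-9 = 0
h_7 = -3·0 + -3·9 = -27
h_8 = -3·-27 + -3·0 = 81
h_9 = -3·81 + -3·-27 = -162
h_10 = -3·-162 + -3·81 = 243
h_11 = -3·243 + -3·-162 = -243
h_12 = -3·-243 + -3·243 = 0
h_13 = -3·0 + -3·-243 = 729
h_14 = -3·729 + -3·0 = -2187
h_15 = -3·-2187 + -3·729 = 4374
h_16 = -3·4374 + -3·-2187 = -6561
h_17 = -3·-6561 + -3·4374 = 6561

6561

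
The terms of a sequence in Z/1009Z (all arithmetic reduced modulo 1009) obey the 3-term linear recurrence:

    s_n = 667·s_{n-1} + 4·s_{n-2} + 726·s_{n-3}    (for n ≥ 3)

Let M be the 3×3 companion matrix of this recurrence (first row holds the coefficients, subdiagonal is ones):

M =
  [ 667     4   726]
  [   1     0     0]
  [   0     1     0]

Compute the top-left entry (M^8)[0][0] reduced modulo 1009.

430

(M^8)[0][0] is the top entry after applying M 8 times to the unit state (1, 0, 0). Equivalently it is h_{10} for the auxiliary sequence (h_n) obeying the same recurrence with h_2 = 1 and h_i = 0 for 0 ≤ i < 2:
h_3 = 667·1 + 4·0 + 726·0 = 667
h_4 = 667·667 + 4·1 + 726·0 = 933
h_5 = 667·933 + 4·667 + 726·1 = 125
h_6 = 667·125 + 4·933 + 726·667 = 255
h_7 = 667·255 + 4·125 + 726·933 = 383
h_8 = 667·383 + 4·255 + 726·125 = 135
h_9 = 667·135 + 4·383 + 726·255 = 241
h_10 = 667·241 + 4·135 + 726·383 = 430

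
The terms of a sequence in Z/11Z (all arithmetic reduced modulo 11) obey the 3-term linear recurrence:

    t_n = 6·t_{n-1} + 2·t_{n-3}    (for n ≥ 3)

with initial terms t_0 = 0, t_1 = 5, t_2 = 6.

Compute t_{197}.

t_3 = 6·6 + 0·5 + 2·0 = 3
t_4 = 6·3 + 0·6 + 2·5 = 6
t_5 = 6·6 + 0·3 + 2·6 = 4
t_6 = 6·4 + 0·6 + 2·3 = 8
t_7 = 6·8 + 0·4 + 2·6 = 5
t_8 = 6·5 + 0·8 + 2·4 = 5
Continuing the recurrence:
  t_9 = 2;  t_10 = 0;  t_11 = 10;  t_12 = 9;  t_13 = 10;  t_14 = 3
  t_15 = 3;  t_16 = 5;  t_17 = 3;  t_18 = 2;  t_19 = 0;  t_20 = 6
  t_21 = 7;  t_22 = 9;  t_23 = 0;  t_24 = 3;  t_25 = 3;  t_26 = 7
  t_27 = 4;  t_28 = 8;  t_29 = 7;  t_30 = 6;  t_31 = 8;  t_32 = 7
  t_33 = 10;  t_34 = 10;  t_35 = 8;  t_36 = 2;  t_37 = 10;  t_38 = 10
  t_39 = 9;  t_40 = 8;  t_41 = 2;  t_42 = 8;  t_43 = 9;  t_44 = 3
  t_45 = 1;  t_46 = 2;  t_47 = 7;  t_48 = 0;  t_49 = 4;  t_50 = 5
  t_51 = 8;  t_52 = 1;  t_53 = 5;  t_54 = 2;  t_55 = 3;  t_56 = 6
  t_57 = 7;  t_58 = 4;  t_59 = 3;  t_60 = 10;  t_61 = 2;  t_62 = 7
  t_63 = 7;  t_64 = 2;  t_65 = 4;  t_66 = 5;  t_67 = 1;  t_68 = 3
  t_69 = 6;  t_70 = 5;  t_71 = 3;  t_72 = 8;  t_73 = 3;  t_74 = 2
  t_75 = 6;  t_76 = 9;  t_77 = 3;  t_78 = 8;  t_79 = 0;  t_80 = 6
  t_81 = 8;  t_82 = 4;  t_83 = 3;  t_84 = 1;  t_85 = 3;  t_86 = 2
  t_87 = 3;  t_88 = 2;  t_89 = 5;  t_90 = 3;  t_91 = 0;  t_92 = 10
  t_93 = 0;  t_94 = 0;  t_95 = 9;  t_96 = 10;  t_97 = 5;  t_98 = 4
  t_99 = 0;  t_100 = 10;  t_101 = 2;  t_102 = 1;  t_103 = 4;  t_104 = 6
  t_105 = 5;  t_106 = 5;  t_107 = 9;  t_108 = 9;  t_109 = 9;  t_110 = 6
  t_111 = 10;  t_112 = 1;  t_113 = 7;  t_114 = 7;  t_115 = 0;  t_116 = 3
  t_117 = 10;  t_118 = 5;  t_119 = 3;  t_120 = 5;  t_121 = 7;  t_122 = 4
  t_123 = 1;  t_124 = 9;  t_125 = 7;  t_126 = 0;  t_127 = 7;  t_128 = 1
  t_129 = 6;  t_130 = 6;  t_131 = 5;  t_132 = 9;  t_133 = 0;  t_134 = 10
  t_135 = 1;  t_136 = 6;  t_137 = 1;  t_138 = 8;  t_139 = 5;  t_140 = 10
  t_141 = 10;  t_142 = 4;  t_143 = 0;  t_144 = 9;  t_145 = 7;  t_146 = 9
  t_147 = 6;  t_148 = 6;  t_149 = 10;  t_150 = 6;  t_151 = 4;  t_152 = 0
  t_153 = 1;  t_154 = 3;  t_155 = 7;  t_156 = 0;  t_157 = 6;  t_158 = 6
  t_159 = 3;  t_160 = 8;  t_161 = 5;  t_162 = 3;  t_163 = 1;  t_164 = 5
  t_165 = 3;  t_166 = 9;  t_167 = 9;  t_168 = 5;  t_169 = 4;  t_170 = 9
  t_171 = 9;  t_172 = 7;  t_173 = 5;  t_174 = 4;  t_175 = 5;  t_176 = 7
  t_177 = 6;  t_178 = 2;  t_179 = 4;  t_180 = 3;  t_181 = 0;  t_182 = 8
  t_183 = 10;  t_184 = 5;  t_185 = 2;  t_186 = 10;  t_187 = 4;  t_188 = 6
  t_189 = 1;  t_190 = 3;  t_191 = 8;  t_192 = 6;  t_193 = 9;  t_194 = 4
  t_195 = 3
t_196 = 6·3 + 0·4 + 2·9 = 3
t_197 = 6·3 + 0·3 + 2·4 = 4

4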